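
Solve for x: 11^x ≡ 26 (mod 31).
25

Baby-step giant-step with step n = ⌈√31⌉ = 6.
Baby steps 11^j mod 31 (j:value) for j=0..5: 0:1, 1:11, 2:28, 3:29, 4:9, 5:6.
Giant-step multiplier: 11^(-6) ≡ 11^(30-6) = 11^24 ≡ 8 (mod 31).
Giant steps γ_i = 26·8^i mod 31: γ_0=26, γ_1=22, γ_2=21, γ_3=13, γ_4=11 (in table at j=1).
x = i·n + j = 4·6 + 1 = 25.
Check: 11^25 ≡ 26 (mod 31).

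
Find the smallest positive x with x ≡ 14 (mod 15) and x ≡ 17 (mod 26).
329

Using Chinese Remainder Theorem:
M = 15 × 26 = 390
M1 = 26, M2 = 15
y1 = 26^(-1) mod 15 = 11
y2 = 15^(-1) mod 26 = 7
x = (14×26×11 + 17×15×7) mod 390 = 329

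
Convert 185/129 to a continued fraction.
[1; 2, 3, 3, 2, 2]

Euclidean algorithm steps:
185 = 1 × 129 + 56
129 = 2 × 56 + 17
56 = 3 × 17 + 5
17 = 3 × 5 + 2
5 = 2 × 2 + 1
2 = 2 × 1 + 0
Continued fraction: [1; 2, 3, 3, 2, 2]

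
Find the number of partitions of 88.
44108109

p(n) counts ways to write n as a sum of positive integers (order ignored).
Euler's pentagonal recurrence: p(k) = p(k-1) + p(k-2) - p(k-5) - p(k-7) + p(k-12) + p(k-15) - ... (offsets j(3j∓1)/2, signs ++--, p(0)=1, p(<0)=0).
DP table for k = 0..87: p(0)=1, p(1)=1, p(2)=2, p(3)=3, p(4)=5, p(5)=7, p(6)=11, p(7)=15, p(8)=22, p(9)=30, p(10)=42, p(11)=56, p(12)=77, p(13)=101, p(14)=135, p(15)=176, p(16)=231, p(17)=297, p(18)=385, p(19)=490, p(20)=627, p(21)=792, p(22)=1002, p(23)=1255, p(24)=1575, p(25)=1958, p(26)=2436, p(27)=3010, p(28)=3718, p(29)=4565, p(30)=5604, p(31)=6842, p(32)=8349, p(33)=10143, p(34)=12310, p(35)=14883, p(36)=17977, p(37)=21637, p(38)=26015, p(39)=31185, p(40)=37338, p(41)=44583, p(42)=53174, p(43)=63261, p(44)=75175, p(45)=89134, p(46)=105558, p(47)=124754, p(48)=147273, p(49)=173525, p(50)=204226, p(51)=239943, p(52)=281589, p(53)=329931, p(54)=386155, p(55)=451276, p(56)=526823, p(57)=614154, p(58)=715220, p(59)=831820, p(60)=966467, p(61)=1121505, p(62)=1300156, p(63)=1505499, p(64)=1741630, p(65)=2012558, p(66)=2323520, p(67)=2679689, p(68)=3087735, p(69)=3554345, p(70)=4087968, p(71)=4697205, p(72)=5392783, p(73)=6185689, p(74)=7089500, p(75)=8118264, p(76)=9289091, p(77)=10619863, p(78)=12132164, p(79)=13848650, p(80)=15796476, p(81)=18004327, p(82)=20506255, p(83)=23338469, p(84)=26543660, p(85)=30167357, p(86)=34262962, p(87)=38887673.
Final step: p(88) = p(87) + p(86) - p(83) - p(81) + p(76) + p(73) - p(66) - p(62) + p(53) + p(48) - p(37) - p(31) + p(18) + p(11)
= 38887673 + 34262962 - 23338469 - 18004327 + 9289091 + 6185689 - 2323520 - 1300156 + 329931 + 147273 - 21637 - 6842 + 385 + 56
= 44108109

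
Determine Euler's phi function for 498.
164

498 = 2 × 3 × 83
φ(n) = n × ∏(1 - 1/p) for each prime p dividing n
φ(498) = 498 × (1 - 1/2) × (1 - 1/3) × (1 - 1/83) = 164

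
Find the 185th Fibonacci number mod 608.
461

Matrix identity: Q^n = [[F_(n+1), F_n], [F_n, F_(n-1)]] with Q = [[1,1],[1,0]].
n = 185 = 10111001₂. Square-and-multiply, entries mod 608:
Q^1 = [[1,1],[1,0]]
Q^2 = (Q^1)² = [[2,1],[1,1]]
Q^5 = (Q^2)²·Q = [[8,5],[5,3]]
Q^11 = (Q^5)²·Q = [[144,89],[89,55]]
Q^23 = (Q^11)²·Q = [[160,81],[81,79]]
Q^46 = (Q^23)² = [[545,511],[511,34]]
Q^92 = (Q^46)² = [[2,381],[381,229]]
Q^185 = (Q^92)²·Q = [[312,461],[461,459]]
F_185 mod 608 = Q^185[0][1] = 461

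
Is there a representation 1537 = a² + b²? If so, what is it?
4² + 39² (a=4, b=39)

Factorization: 1537 = 29 × 53
By Fermat: n is sum of two squares iff every prime p ≡ 3 (mod 4) appears to even power.
All primes ≡ 3 (mod 4) appear to even power.
Search a = 0, 1, 2, … for 1537 - a² a perfect square: first hit at a = 4: 1537 - 16 = 1521 = 39².
1537 = 4² + 39² = 16 + 1521 ✓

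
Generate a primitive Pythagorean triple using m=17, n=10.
(189, 340, 389)

Euclid's formula: a = m² - n², b = 2mn, c = m² + n²
m = 17, n = 10
a = 17² - 10² = 289 - 100 = 189
b = 2 × 17 × 10 = 340
c = 17² + 10² = 289 + 100 = 389
Verification: 189² + 340² = 35721 + 115600 = 151321 = 389² ✓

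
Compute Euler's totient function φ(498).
164

498 = 2 × 3 × 83
φ(n) = n × ∏(1 - 1/p) for each prime p dividing n
φ(498) = 498 × (1 - 1/2) × (1 - 1/3) × (1 - 1/83) = 164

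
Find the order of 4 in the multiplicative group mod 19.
9

19 is prime, so ord(4) divides φ(19) = 18.
Divisors of 18: 1, 2, 3, 6, 9, 18.
Repeated squaring: 4^1 ≡ 4, 4^2 ≡ 16, 4^4 ≡ 9, 4^8 ≡ 5, 4^16 ≡ 6 (mod 19).
Test 4^d mod 19 for each divisor d in increasing order:
4^1 ≡ 4
4^2 ≡ 16
4^3 = 4^2·4^1 ≡ 7
4^6 = 4^4·4^2 ≡ 11
4^9 = 4^8·4^1 ≡ 1  ← first divisor giving 1
The order is 9.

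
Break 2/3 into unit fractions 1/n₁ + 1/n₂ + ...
1/2 + 1/6

Greedy algorithm:
2/3: ceiling(3/2) = 2, use 1/2
1/6: ceiling(6/1) = 6, use 1/6
Result: 2/3 = 1/2 + 1/6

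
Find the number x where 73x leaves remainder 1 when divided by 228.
25

gcd(73, 228) = 1, so the inverse exists.
Extended Euclidean algorithm on (228, 73):
228 = 3 × 73 + 9  ⟹  9 = (1)·228 + (-3)·73
73 = 8 × 9 + 1  ⟹  1 = (-8)·228 + (25)·73
So (25)·73 ≡ 1 (mod 228), i.e. 73^(-1) ≡ 25 (mod 228).
Check: 73 × 25 = 1825 ≡ 1 (mod 228)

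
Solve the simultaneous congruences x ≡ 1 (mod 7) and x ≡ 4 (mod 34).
106

Using Chinese Remainder Theorem:
M = 7 × 34 = 238
M1 = 34, M2 = 7
y1 = 34^(-1) mod 7 = 6
y2 = 7^(-1) mod 34 = 5
x = (1×34×6 + 4×7×5) mod 238 = 106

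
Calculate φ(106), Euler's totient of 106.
52

106 = 2 × 53
φ(n) = n × ∏(1 - 1/p) for each prime p dividing n
φ(106) = 106 × (1 - 1/2) × (1 - 1/53) = 52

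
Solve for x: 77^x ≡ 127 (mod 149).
88

Baby-step giant-step with step n = ⌈√149⌉ = 13.
Baby steps 77^j mod 149 (j:value) for j=0..12: 0:1, 1:77, 2:118, 3:146, 4:67, 5:93, 6:9, 7:97, 8:19, 9:122, 10:7, 11:92, 12:81.
Giant-step multiplier: 77^(-13) ≡ 77^(148-13) = 77^135 ≡ 78 (mod 149).
Giant steps γ_i = 127·78^i mod 149: γ_0=127, γ_1=72, γ_2=103, γ_3=137, γ_4=107, γ_5=2, γ_6=7 (in table at j=10).
x = i·n + j = 6·13 + 10 = 88.
Check: 77^88 ≡ 127 (mod 149).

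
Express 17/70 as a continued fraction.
[0; 4, 8, 2]

Euclidean algorithm steps:
17 = 0 × 70 + 17
70 = 4 × 17 + 2
17 = 8 × 2 + 1
2 = 2 × 1 + 0
Continued fraction: [0; 4, 8, 2]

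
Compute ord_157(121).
39

157 is prime, so ord(121) divides φ(157) = 156.
Divisors of 156: 1, 2, 3, 4, 6, 12, 13, 26, 39, 52, 78, 156.
Repeated squaring: 121^1 ≡ 121, 121^2 ≡ 40, 121^4 ≡ 30, 121^8 ≡ 115, 121^16 ≡ 37, 121^32 ≡ 113, 121^64 ≡ 52, 121^128 ≡ 35 (mod 157).
Test 121^d mod 157 for each divisor d in increasing order:
121^1 ≡ 121
121^2 ≡ 40
121^3 = 121^2·121^1 ≡ 130
121^4 ≡ 30
121^6 = 121^4·121^2 ≡ 101
121^12 = 121^8·121^4 ≡ 153
121^13 = 121^8·121^4·121^1 ≡ 144
121^26 = 121^16·121^8·121^2 ≡ 12
121^39 = 121^32·121^4·121^2·121^1 ≡ 1  ← first divisor giving 1
The order is 39.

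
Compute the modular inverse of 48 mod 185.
27

gcd(48, 185) = 1, so the inverse exists.
Extended Euclidean algorithm on (185, 48):
185 = 3 × 48 + 41  ⟹  41 = (1)·185 + (-3)·48
48 = 1 × 41 + 7  ⟹  7 = (-1)·185 + (4)·48
41 = 5 × 7 + 6  ⟹  6 = (6)·185 + (-23)·48
7 = 1 × 6 + 1  ⟹  1 = (-7)·185 + (27)·48
So (27)·48 ≡ 1 (mod 185), i.e. 48^(-1) ≡ 27 (mod 185).
Check: 48 × 27 = 1296 ≡ 1 (mod 185)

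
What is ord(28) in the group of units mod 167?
83

167 is prime, so ord(28) divides φ(167) = 166.
Divisors of 166: 1, 2, 83, 166.
Repeated squaring: 28^1 ≡ 28, 28^2 ≡ 116, 28^4 ≡ 96, 28^8 ≡ 31, 28^16 ≡ 126, 28^32 ≡ 11, 28^64 ≡ 121, 28^128 ≡ 112 (mod 167).
Test 28^d mod 167 for each divisor d in increasing order:
28^1 ≡ 28
28^2 ≡ 116
28^83 = 28^64·28^16·28^2·28^1 ≡ 1  ← first divisor giving 1
The order is 83.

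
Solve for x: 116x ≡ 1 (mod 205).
76

gcd(116, 205) = 1, so the inverse exists.
Extended Euclidean algorithm on (205, 116):
205 = 1 × 116 + 89  ⟹  89 = (1)·205 + (-1)·116
116 = 1 × 89 + 27  ⟹  27 = (-1)·205 + (2)·116
89 = 3 × 27 + 8  ⟹  8 = (4)·205 + (-7)·116
27 = 3 × 8 + 3  ⟹  3 = (-13)·205 + (23)·116
8 = 2 × 3 + 2  ⟹  2 = (30)·205 + (-53)·116
3 = 1 × 2 + 1  ⟹  1 = (-43)·205 + (76)·116
So (76)·116 ≡ 1 (mod 205), i.e. 116^(-1) ≡ 76 (mod 205).
Check: 116 × 76 = 8816 ≡ 1 (mod 205)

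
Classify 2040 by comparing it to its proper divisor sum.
abundant

Proper divisors of 2040: sum = 1 + 2 + 3 + 4 + 5 + 6 + 8 + 10 + ... + 408 + 510 + 680 + 1020 (31 divisors) = 4440
Since 4440 > 2040, 2040 is abundant.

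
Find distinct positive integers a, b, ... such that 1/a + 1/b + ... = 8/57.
1/8 + 1/66 + 1/5016

Greedy algorithm:
8/57: ceiling(57/8) = 8, use 1/8
7/456: ceiling(456/7) = 66, use 1/66
1/5016: ceiling(5016/1) = 5016, use 1/5016
Result: 8/57 = 1/8 + 1/66 + 1/5016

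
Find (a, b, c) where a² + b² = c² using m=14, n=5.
(171, 140, 221)

Euclid's formula: a = m² - n², b = 2mn, c = m² + n²
m = 14, n = 5
a = 14² - 5² = 196 - 25 = 171
b = 2 × 14 × 5 = 140
c = 14² + 5² = 196 + 25 = 221
Verification: 171² + 140² = 29241 + 19600 = 48841 = 221² ✓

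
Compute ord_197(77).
28

197 is prime, so ord(77) divides φ(197) = 196.
Divisors of 196: 1, 2, 4, 7, 14, 28, 49, 98, 196.
Repeated squaring: 77^1 ≡ 77, 77^2 ≡ 19, 77^4 ≡ 164, 77^8 ≡ 104, 77^16 ≡ 178, 77^32 ≡ 164, 77^64 ≡ 104, 77^128 ≡ 178 (mod 197).
Test 77^d mod 197 for each divisor d in increasing order:
77^1 ≡ 77
77^2 ≡ 19
77^4 ≡ 164
77^7 = 77^4·77^2·77^1 ≡ 183
77^14 = 77^8·77^4·77^2 ≡ 196
77^28 = 77^16·77^8·77^4 ≡ 1  ← first divisor giving 1
The order is 28.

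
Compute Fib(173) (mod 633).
5

Matrix identity: Q^n = [[F_(n+1), F_n], [F_n, F_(n-1)]] with Q = [[1,1],[1,0]].
n = 173 = 10101101₂. Square-and-multiply, entries mod 633:
Q^1 = [[1,1],[1,0]]
Q^2 = (Q^1)² = [[2,1],[1,1]]
Q^5 = (Q^2)²·Q = [[8,5],[5,3]]
Q^10 = (Q^5)² = [[89,55],[55,34]]
Q^21 = (Q^10)²·Q = [[620,185],[185,435]]
Q^43 = (Q^21)²·Q = [[423,212],[212,211]]
Q^86 = (Q^43)² = [[424,212],[212,212]]
Q^173 = (Q^86)²·Q = [[8,5],[5,3]]
F_173 mod 633 = Q^173[0][1] = 5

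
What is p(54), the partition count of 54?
386155

p(n) counts ways to write n as a sum of positive integers (order ignored).
Euler's pentagonal recurrence: p(k) = p(k-1) + p(k-2) - p(k-5) - p(k-7) + p(k-12) + p(k-15) - ... (offsets j(3j∓1)/2, signs ++--, p(0)=1, p(<0)=0).
DP table for k = 0..53: p(0)=1, p(1)=1, p(2)=2, p(3)=3, p(4)=5, p(5)=7, p(6)=11, p(7)=15, p(8)=22, p(9)=30, p(10)=42, p(11)=56, p(12)=77, p(13)=101, p(14)=135, p(15)=176, p(16)=231, p(17)=297, p(18)=385, p(19)=490, p(20)=627, p(21)=792, p(22)=1002, p(23)=1255, p(24)=1575, p(25)=1958, p(26)=2436, p(27)=3010, p(28)=3718, p(29)=4565, p(30)=5604, p(31)=6842, p(32)=8349, p(33)=10143, p(34)=12310, p(35)=14883, p(36)=17977, p(37)=21637, p(38)=26015, p(39)=31185, p(40)=37338, p(41)=44583, p(42)=53174, p(43)=63261, p(44)=75175, p(45)=89134, p(46)=105558, p(47)=124754, p(48)=147273, p(49)=173525, p(50)=204226, p(51)=239943, p(52)=281589, p(53)=329931.
Final step: p(54) = p(53) + p(52) - p(49) - p(47) + p(42) + p(39) - p(32) - p(28) + p(19) + p(14) - p(3)
= 329931 + 281589 - 173525 - 124754 + 53174 + 31185 - 8349 - 3718 + 490 + 135 - 3
= 386155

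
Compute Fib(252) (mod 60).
24

Matrix identity: Q^n = [[F_(n+1), F_n], [F_n, F_(n-1)]] with Q = [[1,1],[1,0]].
n = 252 = 11111100₂. Square-and-multiply, entries mod 60:
Q^1 = [[1,1],[1,0]]
Q^3 = (Q^1)²·Q = [[3,2],[2,1]]
Q^7 = (Q^3)²·Q = [[21,13],[13,8]]
Q^15 = (Q^7)²·Q = [[27,10],[10,17]]
Q^31 = (Q^15)²·Q = [[9,49],[49,20]]
Q^63 = (Q^31)²·Q = [[3,22],[22,41]]
Q^126 = (Q^63)² = [[13,8],[8,5]]
Q^252 = (Q^126)² = [[53,24],[24,29]]
F_252 mod 60 = Q^252[0][1] = 24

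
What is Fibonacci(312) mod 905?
449

Matrix identity: Q^n = [[F_(n+1), F_n], [F_n, F_(n-1)]] with Q = [[1,1],[1,0]].
n = 312 = 100111000₂. Square-and-multiply, entries mod 905:
Q^1 = [[1,1],[1,0]]
Q^2 = (Q^1)² = [[2,1],[1,1]]
Q^4 = (Q^2)² = [[5,3],[3,2]]
Q^9 = (Q^4)²·Q = [[55,34],[34,21]]
Q^19 = (Q^9)²·Q = [[430,561],[561,774]]
Q^39 = (Q^19)²·Q = [[375,61],[61,314]]
Q^78 = (Q^39)² = [[451,399],[399,52]]
Q^156 = (Q^78)² = [[602,692],[692,815]]
Q^312 = (Q^156)² = [[523,449],[449,74]]
F_312 mod 905 = Q^312[0][1] = 449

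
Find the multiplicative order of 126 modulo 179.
89

179 is prime, so ord(126) divides φ(179) = 178.
Divisors of 178: 1, 2, 89, 178.
Repeated squaring: 126^1 ≡ 126, 126^2 ≡ 124, 126^4 ≡ 161, 126^8 ≡ 145, 126^16 ≡ 82, 126^32 ≡ 101, 126^64 ≡ 177, 126^128 ≡ 4 (mod 179).
Test 126^d mod 179 for each divisor d in increasing order:
126^1 ≡ 126
126^2 ≡ 124
126^89 = 126^64·126^16·126^8·126^1 ≡ 1  ← first divisor giving 1
The order is 89.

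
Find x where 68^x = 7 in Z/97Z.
43

Baby-step giant-step with step n = ⌈√97⌉ = 10.
Baby steps 68^j mod 97 (j:value) for j=0..9: 0:1, 1:68, 2:65, 3:55, 4:54, 5:83, 6:18, 7:60, 8:6, 9:20.
Giant-step multiplier: 68^(-10) ≡ 68^(96-10) = 68^86 ≡ 49 (mod 97).
Giant steps γ_i = 7·49^i mod 97: γ_0=7, γ_1=52, γ_2=26, γ_3=13, γ_4=55 (in table at j=3).
x = i·n + j = 4·10 + 3 = 43.
Check: 68^43 ≡ 7 (mod 97).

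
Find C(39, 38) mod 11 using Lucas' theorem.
6

Using Lucas' theorem:
Write n=39 and k=38 in base 11:
n in base 11: [3, 6]
k in base 11: [3, 5]
C(39,38) mod 11 = ∏ C(n_i, k_i) mod 11
Digit binomials (mod 11): C(3,3) = 1; C(6,5) = 6
Product: 1 × 6 = 6 ≡ 6 (mod 11)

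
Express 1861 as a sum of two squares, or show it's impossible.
30² + 31² (a=30, b=31)

Factorization: 1861 = 1861
By Fermat: n is sum of two squares iff every prime p ≡ 3 (mod 4) appears to even power.
All primes ≡ 3 (mod 4) appear to even power.
Search a = 0, 1, 2, … for 1861 - a² a perfect square: first hit at a = 30: 1861 - 900 = 961 = 31².
1861 = 30² + 31² = 900 + 961 ✓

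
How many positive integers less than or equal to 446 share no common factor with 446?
222

446 = 2 × 223
φ(n) = n × ∏(1 - 1/p) for each prime p dividing n
φ(446) = 446 × (1 - 1/2) × (1 - 1/223) = 222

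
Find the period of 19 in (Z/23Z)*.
22

23 is prime, so ord(19) divides φ(23) = 22.
Divisors of 22: 1, 2, 11, 22.
Repeated squaring: 19^1 ≡ 19, 19^2 ≡ 16, 19^4 ≡ 3, 19^8 ≡ 9, 19^16 ≡ 12 (mod 23).
Test 19^d mod 23 for each divisor d in increasing order:
19^1 ≡ 19
19^2 ≡ 16
19^11 = 19^8·19^2·19^1 ≡ 22
19^22 = 19^16·19^4·19^2 ≡ 1  ← first divisor giving 1
The order is 22.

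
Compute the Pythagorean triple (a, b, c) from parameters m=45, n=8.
(1961, 720, 2089)

Euclid's formula: a = m² - n², b = 2mn, c = m² + n²
m = 45, n = 8
a = 45² - 8² = 2025 - 64 = 1961
b = 2 × 45 × 8 = 720
c = 45² + 8² = 2025 + 64 = 2089
Verification: 1961² + 720² = 3845521 + 518400 = 4363921 = 2089² ✓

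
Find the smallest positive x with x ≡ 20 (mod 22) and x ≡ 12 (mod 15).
42

Using Chinese Remainder Theorem:
M = 22 × 15 = 330
M1 = 15, M2 = 22
y1 = 15^(-1) mod 22 = 3
y2 = 22^(-1) mod 15 = 13
x = (20×15×3 + 12×22×13) mod 330 = 42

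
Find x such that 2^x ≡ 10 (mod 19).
17

Baby-step giant-step with step n = ⌈√19⌉ = 5.
Baby steps 2^j mod 19 (j:value) for j=0..4: 0:1, 1:2, 2:4, 3:8, 4:16.
Giant-step multiplier: 2^(-5) ≡ 2^(18-5) = 2^13 ≡ 3 (mod 19).
Giant steps γ_i = 10·3^i mod 19: γ_0=10, γ_1=11, γ_2=14, γ_3=4 (in table at j=2).
x = i·n + j = 3·5 + 2 = 17.
Check: 2^17 ≡ 10 (mod 19).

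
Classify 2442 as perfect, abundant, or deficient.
abundant

Proper divisors of 2442: sum = 1 + 2 + 3 + 6 + 11 + 22 + 33 + 37 + 66 + 74 + 111 + 222 + 407 + 814 + 1221 = 3030
Since 3030 > 2442, 2442 is abundant.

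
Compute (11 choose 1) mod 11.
0

Using Lucas' theorem:
Write n=11 and k=1 in base 11:
n in base 11: [1, 0]
k in base 11: [0, 1]
C(11,1) mod 11 = ∏ C(n_i, k_i) mod 11
Digit binomials (mod 11): C(1,0) = 1; C(0,1) = 0 (k_i > n_i)
Product: 1 × 0 = 0 ≡ 0 (mod 11)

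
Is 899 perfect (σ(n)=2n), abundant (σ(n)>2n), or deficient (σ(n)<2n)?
deficient

Proper divisors of 899: sum = 1 + 29 + 31 = 61
Since 61 < 899, 899 is deficient.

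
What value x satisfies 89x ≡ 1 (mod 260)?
149

gcd(89, 260) = 1, so the inverse exists.
Extended Euclidean algorithm on (260, 89):
260 = 2 × 89 + 82  ⟹  82 = (1)·260 + (-2)·89
89 = 1 × 82 + 7  ⟹  7 = (-1)·260 + (3)·89
82 = 11 × 7 + 5  ⟹  5 = (12)·260 + (-35)·89
7 = 1 × 5 + 2  ⟹  2 = (-13)·260 + (38)·89
5 = 2 × 2 + 1  ⟹  1 = (38)·260 + (-111)·89
So (-111)·89 ≡ 1 (mod 260), i.e. 89^(-1) ≡ -111 ≡ 149 (mod 260).
Check: 89 × 149 = 13261 ≡ 1 (mod 260)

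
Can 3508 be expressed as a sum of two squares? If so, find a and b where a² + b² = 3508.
12² + 58² (a=12, b=58)

Factorization: 3508 = 2^2 × 877
By Fermat: n is sum of two squares iff every prime p ≡ 3 (mod 4) appears to even power.
All primes ≡ 3 (mod 4) appear to even power.
Search a = 0, 1, 2, … for 3508 - a² a perfect square: first hit at a = 12: 3508 - 144 = 3364 = 58².
3508 = 12² + 58² = 144 + 3364 ✓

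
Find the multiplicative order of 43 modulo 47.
46

47 is prime, so ord(43) divides φ(47) = 46.
Divisors of 46: 1, 2, 23, 46.
Repeated squaring: 43^1 ≡ 43, 43^2 ≡ 16, 43^4 ≡ 21, 43^8 ≡ 18, 43^16 ≡ 42, 43^32 ≡ 25 (mod 47).
Test 43^d mod 47 for each divisor d in increasing order:
43^1 ≡ 43
43^2 ≡ 16
43^23 = 43^16·43^4·43^2·43^1 ≡ 46
43^46 = 43^32·43^8·43^4·43^2 ≡ 1  ← first divisor giving 1
The order is 46.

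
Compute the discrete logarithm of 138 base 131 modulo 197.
190

Baby-step giant-step with step n = ⌈√197⌉ = 15.
Baby steps 131^j mod 197 (j:value) for j=0..14: 0:1, 1:131, 2:22, 3:124, 4:90, 5:167, 6:10, 7:128, 8:23, 9:58, 10:112, 11:94, 12:100, 13:98, 14:33.
Giant-step multiplier: 131^(-15) ≡ 131^(196-15) = 131^181 ≡ 179 (mod 197).
Giant steps γ_i = 138·179^i mod 197: γ_0=138, γ_1=77, γ_2=190, γ_3=126, γ_4=96, γ_5=45, γ_6=175, γ_7=2, γ_8=161, γ_9=57, γ_10=156, γ_11=147, γ_12=112 (in table at j=10).
x = i·n + j = 12·15 + 10 = 190.
Check: 131^190 ≡ 138 (mod 197).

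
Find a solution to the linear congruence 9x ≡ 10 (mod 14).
x ≡ 12 (mod 14)

gcd(9, 14) = 1, which divides 10, so solutions exist.
Find 9^(-1) mod 14 by the extended Euclidean algorithm:
14 = 1 × 9 + 5  ⟹  5 = (1)·14 + (-1)·9
9 = 1 × 5 + 4  ⟹  4 = (-1)·14 + (2)·9
5 = 1 × 4 + 1  ⟹  1 = (2)·14 + (-3)·9
So (-3)·9 ≡ 1 (mod 14), i.e. 9^(-1) ≡ -3 ≡ 11 (mod 14).
x ≡ 11 × 10 = 110 ≡ 12 (mod 14).
Check: 9 × 12 = 108 ≡ 10 (mod 14).
Unique solution: x ≡ 12 (mod 14)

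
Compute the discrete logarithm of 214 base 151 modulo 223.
145

Baby-step giant-step with step n = ⌈√223⌉ = 15.
Baby steps 151^j mod 223 (j:value) for j=0..14: 0:1, 1:151, 2:55, 3:54, 4:126, 5:71, 6:17, 7:114, 8:43, 9:26, 10:135, 11:92, 12:66, 13:154, 14:62.
Giant-step multiplier: 151^(-15) ≡ 151^(222-15) = 151^207 ≡ 167 (mod 223).
Giant steps γ_i = 214·167^i mod 223: γ_0=214, γ_1=58, γ_2=97, γ_3=143, γ_4=20, γ_5=218, γ_6=57, γ_7=153, γ_8=129, γ_9=135 (in table at j=10).
x = i·n + j = 9·15 + 10 = 145.
Check: 151^145 ≡ 214 (mod 223).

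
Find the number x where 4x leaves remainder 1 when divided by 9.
7

gcd(4, 9) = 1, so the inverse exists.
Extended Euclidean algorithm on (9, 4):
9 = 2 × 4 + 1  ⟹  1 = (1)·9 + (-2)·4
So (-2)·4 ≡ 1 (mod 9), i.e. 4^(-1) ≡ -2 ≡ 7 (mod 9).
Check: 4 × 7 = 28 ≡ 1 (mod 9)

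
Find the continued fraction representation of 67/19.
[3; 1, 1, 9]

Euclidean algorithm steps:
67 = 3 × 19 + 10
19 = 1 × 10 + 9
10 = 1 × 9 + 1
9 = 9 × 1 + 0
Continued fraction: [3; 1, 1, 9]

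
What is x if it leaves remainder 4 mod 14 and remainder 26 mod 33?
158

Using Chinese Remainder Theorem:
M = 14 × 33 = 462
M1 = 33, M2 = 14
y1 = 33^(-1) mod 14 = 3
y2 = 14^(-1) mod 33 = 26
x = (4×33×3 + 26×14×26) mod 462 = 158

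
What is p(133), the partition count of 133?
7346629512

p(n) counts ways to write n as a sum of positive integers (order ignored).
Euler's pentagonal recurrence: p(k) = p(k-1) + p(k-2) - p(k-5) - p(k-7) + p(k-12) + p(k-15) - ... (offsets j(3j∓1)/2, signs ++--, p(0)=1, p(<0)=0).
DP table for k = 0..132: p(0)=1, p(1)=1, p(2)=2, p(3)=3, p(4)=5, p(5)=7, p(6)=11, p(7)=15, p(8)=22, p(9)=30, p(10)=42, p(11)=56, p(12)=77, p(13)=101, p(14)=135, p(15)=176, p(16)=231, p(17)=297, p(18)=385, p(19)=490, p(20)=627, p(21)=792, p(22)=1002, p(23)=1255, p(24)=1575, p(25)=1958, p(26)=2436, p(27)=3010, p(28)=3718, p(29)=4565, p(30)=5604, p(31)=6842, p(32)=8349, p(33)=10143, p(34)=12310, p(35)=14883, p(36)=17977, p(37)=21637, p(38)=26015, p(39)=31185, p(40)=37338, p(41)=44583, p(42)=53174, p(43)=63261, p(44)=75175, p(45)=89134, p(46)=105558, p(47)=124754, p(48)=147273, p(49)=173525, p(50)=204226, p(51)=239943, p(52)=281589, p(53)=329931, p(54)=386155, p(55)=451276, p(56)=526823, p(57)=614154, p(58)=715220, p(59)=831820, p(60)=966467, p(61)=1121505, p(62)=1300156, p(63)=1505499, p(64)=1741630, p(65)=2012558, p(66)=2323520, p(67)=2679689, p(68)=3087735, p(69)=3554345, p(70)=4087968, p(71)=4697205, p(72)=5392783, p(73)=6185689, p(74)=7089500, p(75)=8118264, p(76)=9289091, p(77)=10619863, p(78)=12132164, p(79)=13848650, p(80)=15796476, p(81)=18004327, p(82)=20506255, p(83)=23338469, p(84)=26543660, p(85)=30167357, p(86)=34262962, p(87)=38887673, p(88)=44108109, p(89)=49995925, p(90)=56634173, p(91)=64112359, p(92)=72533807, p(93)=82010177, p(94)=92669720, p(95)=104651419, p(96)=118114304, p(97)=133230930, p(98)=150198136, p(99)=169229875, p(100)=190569292, p(101)=214481126, p(102)=241265379, p(103)=271248950, p(104)=304801365, p(105)=342325709, p(106)=384276336, p(107)=431149389, p(108)=483502844, p(109)=541946240, p(110)=607163746, p(111)=679903203, p(112)=761002156, p(113)=851376628, p(114)=952050665, p(115)=1064144451, p(116)=1188908248, p(117)=1327710076, p(118)=1482074143, p(119)=1653668665, p(120)=1844349560, p(121)=2056148051, p(122)=2291320912, p(123)=2552338241, p(124)=2841940500, p(125)=3163127352, p(126)=3519222692, p(127)=3913864295, p(128)=4351078600, p(129)=4835271870, p(130)=5371315400, p(131)=5964539504, p(132)=6620830889.
Final step: p(133) = p(132) + p(131) - p(128) - p(126) + p(121) + p(118) - p(111) - p(107) + p(98) + p(93) - p(82) - p(76) + p(63) + p(56) - p(41) - p(33) + p(16) + p(7)
= 6620830889 + 5964539504 - 4351078600 - 3519222692 + 2056148051 + 1482074143 - 679903203 - 431149389 + 150198136 + 82010177 - 20506255 - 9289091 + 1505499 + 526823 - 44583 - 10143 + 231 + 15
= 7346629512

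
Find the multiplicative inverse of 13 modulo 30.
7

gcd(13, 30) = 1, so the inverse exists.
Extended Euclidean algorithm on (30, 13):
30 = 2 × 13 + 4  ⟹  4 = (1)·30 + (-2)·13
13 = 3 × 4 + 1  ⟹  1 = (-3)·30 + (7)·13
So (7)·13 ≡ 1 (mod 30), i.e. 13^(-1) ≡ 7 (mod 30).
Check: 13 × 7 = 91 ≡ 1 (mod 30)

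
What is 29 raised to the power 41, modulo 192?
125

Repeated squaring. Binary of 41 = 101001.
29^1 ≡ 29 (mod 192); 29^2 ≡ 73 (mod 192); 29^4 ≡ 145 (mod 192); 29^8 ≡ 97 (mod 192); 29^16 ≡ 1 (mod 192); 29^32 ≡ 1 (mod 192)
29^41 = 29^1 × 29^8 × 29^32 ≡ 125 (mod 192)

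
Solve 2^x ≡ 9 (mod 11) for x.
6

Baby-step giant-step with step n = ⌈√11⌉ = 4.
Baby steps 2^j mod 11 (j:value) for j=0..3: 0:1, 1:2, 2:4, 3:8.
Giant-step multiplier: 2^(-4) ≡ 2^(10-4) = 2^6 ≡ 9 (mod 11).
Giant steps γ_i = 9·9^i mod 11: γ_0=9, γ_1=4 (in table at j=2).
x = i·n + j = 1·4 + 2 = 6.
Check: 2^6 ≡ 9 (mod 11).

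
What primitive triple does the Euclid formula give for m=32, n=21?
(583, 1344, 1465)

Euclid's formula: a = m² - n², b = 2mn, c = m² + n²
m = 32, n = 21
a = 32² - 21² = 1024 - 441 = 583
b = 2 × 32 × 21 = 1344
c = 32² + 21² = 1024 + 441 = 1465
Verification: 583² + 1344² = 339889 + 1806336 = 2146225 = 1465² ✓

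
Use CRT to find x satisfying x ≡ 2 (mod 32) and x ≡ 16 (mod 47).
674

Using Chinese Remainder Theorem:
M = 32 × 47 = 1504
M1 = 47, M2 = 32
y1 = 47^(-1) mod 32 = 15
y2 = 32^(-1) mod 47 = 25
x = (2×47×15 + 16×32×25) mod 1504 = 674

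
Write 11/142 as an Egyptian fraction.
1/13 + 1/1846

Greedy algorithm:
11/142: ceiling(142/11) = 13, use 1/13
1/1846: ceiling(1846/1) = 1846, use 1/1846
Result: 11/142 = 1/13 + 1/1846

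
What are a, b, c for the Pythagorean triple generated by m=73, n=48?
(3025, 7008, 7633)

Euclid's formula: a = m² - n², b = 2mn, c = m² + n²
m = 73, n = 48
a = 73² - 48² = 5329 - 2304 = 3025
b = 2 × 73 × 48 = 7008
c = 73² + 48² = 5329 + 2304 = 7633
Verification: 3025² + 7008² = 9150625 + 49112064 = 58262689 = 7633² ✓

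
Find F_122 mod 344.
313

Matrix identity: Q^n = [[F_(n+1), F_n], [F_n, F_(n-1)]] with Q = [[1,1],[1,0]].
n = 122 = 1111010₂. Square-and-multiply, entries mod 344:
Q^1 = [[1,1],[1,0]]
Q^3 = (Q^1)²·Q = [[3,2],[2,1]]
Q^7 = (Q^3)²·Q = [[21,13],[13,8]]
Q^15 = (Q^7)²·Q = [[299,266],[266,33]]
Q^30 = (Q^15)² = [[197,248],[248,293]]
Q^61 = (Q^30)²·Q = [[297,209],[209,88]]
Q^122 = (Q^61)² = [[138,313],[313,169]]
F_122 mod 344 = Q^122[0][1] = 313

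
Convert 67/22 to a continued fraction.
[3; 22]

Euclidean algorithm steps:
67 = 3 × 22 + 1
22 = 22 × 1 + 0
Continued fraction: [3; 22]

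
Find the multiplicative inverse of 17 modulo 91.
75

gcd(17, 91) = 1, so the inverse exists.
Extended Euclidean algorithm on (91, 17):
91 = 5 × 17 + 6  ⟹  6 = (1)·91 + (-5)·17
17 = 2 × 6 + 5  ⟹  5 = (-2)·91 + (11)·17
6 = 1 × 5 + 1  ⟹  1 = (3)·91 + (-16)·17
So (-16)·17 ≡ 1 (mod 91), i.e. 17^(-1) ≡ -16 ≡ 75 (mod 91).
Check: 17 × 75 = 1275 ≡ 1 (mod 91)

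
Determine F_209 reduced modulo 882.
463

Matrix identity: Q^n = [[F_(n+1), F_n], [F_n, F_(n-1)]] with Q = [[1,1],[1,0]].
n = 209 = 11010001₂. Square-and-multiply, entries mod 882:
Q^1 = [[1,1],[1,0]]
Q^3 = (Q^1)²·Q = [[3,2],[2,1]]
Q^6 = (Q^3)² = [[13,8],[8,5]]
Q^13 = (Q^6)²·Q = [[377,233],[233,144]]
Q^26 = (Q^13)² = [[614,559],[559,55]]
Q^52 = (Q^26)² = [[635,3],[3,632]]
Q^104 = (Q^52)² = [[160,273],[273,769]]
Q^209 = (Q^104)²·Q = [[64,463],[463,483]]
F_209 mod 882 = Q^209[0][1] = 463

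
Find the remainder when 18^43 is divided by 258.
18

Repeated squaring. Binary of 43 = 101011.
18^1 ≡ 18 (mod 258); 18^2 ≡ 66 (mod 258); 18^4 ≡ 228 (mod 258); 18^8 ≡ 126 (mod 258); 18^16 ≡ 138 (mod 258); 18^32 ≡ 210 (mod 258)
18^43 = 18^1 × 18^2 × 18^8 × 18^32 ≡ 18 (mod 258)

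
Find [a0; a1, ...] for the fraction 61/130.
[0; 2, 7, 1, 1, 1, 2]

Euclidean algorithm steps:
61 = 0 × 130 + 61
130 = 2 × 61 + 8
61 = 7 × 8 + 5
8 = 1 × 5 + 3
5 = 1 × 3 + 2
3 = 1 × 2 + 1
2 = 2 × 1 + 0
Continued fraction: [0; 2, 7, 1, 1, 1, 2]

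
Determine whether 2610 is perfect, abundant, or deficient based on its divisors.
abundant

Proper divisors of 2610: sum = 1 + 2 + 3 + 5 + 6 + 9 + 10 + 15 + ... + 435 + 522 + 870 + 1305 (23 divisors) = 4410
Since 4410 > 2610, 2610 is abundant.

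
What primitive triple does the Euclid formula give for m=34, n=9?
(1075, 612, 1237)

Euclid's formula: a = m² - n², b = 2mn, c = m² + n²
m = 34, n = 9
a = 34² - 9² = 1156 - 81 = 1075
b = 2 × 34 × 9 = 612
c = 34² + 9² = 1156 + 81 = 1237
Verification: 1075² + 612² = 1155625 + 374544 = 1530169 = 1237² ✓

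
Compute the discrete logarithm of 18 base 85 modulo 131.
25

Baby-step giant-step with step n = ⌈√131⌉ = 12.
Baby steps 85^j mod 131 (j:value) for j=0..11: 0:1, 1:85, 2:20, 3:128, 4:7, 5:71, 6:9, 7:110, 8:49, 9:104, 10:63, 11:115.
Giant-step multiplier: 85^(-12) ≡ 85^(130-12) = 85^118 ≡ 55 (mod 131).
Giant steps γ_i = 18·55^i mod 131: γ_0=18, γ_1=73, γ_2=85 (in table at j=1).
x = i·n + j = 2·12 + 1 = 25.
Check: 85^25 ≡ 18 (mod 131).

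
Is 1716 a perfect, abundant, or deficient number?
abundant

Proper divisors of 1716: sum = 1 + 2 + 3 + 4 + 6 + 11 + 12 + 13 + ... + 286 + 429 + 572 + 858 (23 divisors) = 2988
Since 2988 > 1716, 1716 is abundant.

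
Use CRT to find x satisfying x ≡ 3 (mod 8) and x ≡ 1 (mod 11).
67

Using Chinese Remainder Theorem:
M = 8 × 11 = 88
M1 = 11, M2 = 8
y1 = 11^(-1) mod 8 = 3
y2 = 8^(-1) mod 11 = 7
x = (3×11×3 + 1×8×7) mod 88 = 67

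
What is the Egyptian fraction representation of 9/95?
1/11 + 1/262 + 1/91264 + 1/12493585280

Greedy algorithm:
9/95: ceiling(95/9) = 11, use 1/11
4/1045: ceiling(1045/4) = 262, use 1/262
3/273790: ceiling(273790/3) = 91264, use 1/91264
1/12493585280: ceiling(12493585280/1) = 12493585280, use 1/12493585280
Result: 9/95 = 1/11 + 1/262 + 1/91264 + 1/12493585280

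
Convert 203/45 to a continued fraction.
[4; 1, 1, 22]

Euclidean algorithm steps:
203 = 4 × 45 + 23
45 = 1 × 23 + 22
23 = 1 × 22 + 1
22 = 22 × 1 + 0
Continued fraction: [4; 1, 1, 22]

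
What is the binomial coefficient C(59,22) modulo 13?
0

Using Lucas' theorem:
Write n=59 and k=22 in base 13:
n in base 13: [4, 7]
k in base 13: [1, 9]
C(59,22) mod 13 = ∏ C(n_i, k_i) mod 13
Digit binomials (mod 13): C(4,1) = 4; C(7,9) = 0 (k_i > n_i)
Product: 4 × 0 = 0 ≡ 0 (mod 13)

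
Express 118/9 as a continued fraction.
[13; 9]

Euclidean algorithm steps:
118 = 13 × 9 + 1
9 = 9 × 1 + 0
Continued fraction: [13; 9]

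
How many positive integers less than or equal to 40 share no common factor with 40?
16

40 = 2^3 × 5
φ(n) = n × ∏(1 - 1/p) for each prime p dividing n
φ(40) = 40 × (1 - 1/2) × (1 - 1/5) = 16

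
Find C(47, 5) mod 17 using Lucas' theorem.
12

Using Lucas' theorem:
Write n=47 and k=5 in base 17:
n in base 17: [2, 13]
k in base 17: [0, 5]
C(47,5) mod 17 = ∏ C(n_i, k_i) mod 17
Digit binomials (mod 17): C(2,0) = 1; C(13,5) = 1287 ≡ 12
Product: 1 × 12 = 12 ≡ 12 (mod 17)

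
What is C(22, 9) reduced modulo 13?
1

Using Lucas' theorem:
Write n=22 and k=9 in base 13:
n in base 13: [1, 9]
k in base 13: [0, 9]
C(22,9) mod 13 = ∏ C(n_i, k_i) mod 13
Digit binomials (mod 13): C(1,0) = 1; C(9,9) = 1
Product: 1 × 1 = 1 ≡ 1 (mod 13)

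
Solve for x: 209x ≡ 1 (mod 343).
279

gcd(209, 343) = 1, so the inverse exists.
Extended Euclidean algorithm on (343, 209):
343 = 1 × 209 + 134  ⟹  134 = (1)·343 + (-1)·209
209 = 1 × 134 + 75  ⟹  75 = (-1)·343 + (2)·209
134 = 1 × 75 + 59  ⟹  59 = (2)·343 + (-3)·209
75 = 1 × 59 + 16  ⟹  16 = (-3)·343 + (5)·209
59 = 3 × 16 + 11  ⟹  11 = (11)·343 + (-18)·209
16 = 1 × 11 + 5  ⟹  5 = (-14)·343 + (23)·209
11 = 2 × 5 + 1  ⟹  1 = (39)·343 + (-64)·209
So (-64)·209 ≡ 1 (mod 343), i.e. 209^(-1) ≡ -64 ≡ 279 (mod 343).
Check: 209 × 279 = 58311 ≡ 1 (mod 343)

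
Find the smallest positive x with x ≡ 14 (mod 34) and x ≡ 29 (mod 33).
524

Using Chinese Remainder Theorem:
M = 34 × 33 = 1122
M1 = 33, M2 = 34
y1 = 33^(-1) mod 34 = 33
y2 = 34^(-1) mod 33 = 1
x = (14×33×33 + 29×34×1) mod 1122 = 524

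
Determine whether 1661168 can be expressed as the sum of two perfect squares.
Not possible

Factorization: 1661168 = 2^4 × 47^3
By Fermat: n is sum of two squares iff every prime p ≡ 3 (mod 4) appears to even power.
Prime(s) ≡ 3 (mod 4) with odd exponent: [(47, 3)]
Therefore 1661168 cannot be expressed as a² + b².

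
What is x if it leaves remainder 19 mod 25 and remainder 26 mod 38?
444

Using Chinese Remainder Theorem:
M = 25 × 38 = 950
M1 = 38, M2 = 25
y1 = 38^(-1) mod 25 = 2
y2 = 25^(-1) mod 38 = 35
x = (19×38×2 + 26×25×35) mod 950 = 444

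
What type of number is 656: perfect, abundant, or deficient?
deficient

Proper divisors of 656: sum = 1 + 2 + 4 + 8 + 16 + 41 + 82 + 164 + 328 = 646
Since 646 < 656, 656 is deficient.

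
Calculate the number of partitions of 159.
97662728555

p(n) counts ways to write n as a sum of positive integers (order ignored).
Euler's pentagonal recurrence: p(k) = p(k-1) + p(k-2) - p(k-5) - p(k-7) + p(k-12) + p(k-15) - ... (offsets j(3j∓1)/2, signs ++--, p(0)=1, p(<0)=0).
DP table for k = 0..158: p(0)=1, p(1)=1, p(2)=2, p(3)=3, p(4)=5, p(5)=7, p(6)=11, p(7)=15, p(8)=22, p(9)=30, p(10)=42, p(11)=56, p(12)=77, p(13)=101, p(14)=135, p(15)=176, p(16)=231, p(17)=297, p(18)=385, p(19)=490, p(20)=627, p(21)=792, p(22)=1002, p(23)=1255, p(24)=1575, p(25)=1958, p(26)=2436, p(27)=3010, p(28)=3718, p(29)=4565, p(30)=5604, p(31)=6842, p(32)=8349, p(33)=10143, p(34)=12310, p(35)=14883, p(36)=17977, p(37)=21637, p(38)=26015, p(39)=31185, p(40)=37338, p(41)=44583, p(42)=53174, p(43)=63261, p(44)=75175, p(45)=89134, p(46)=105558, p(47)=124754, p(48)=147273, p(49)=173525, p(50)=204226, p(51)=239943, p(52)=281589, p(53)=329931, p(54)=386155, p(55)=451276, p(56)=526823, p(57)=614154, p(58)=715220, p(59)=831820, p(60)=966467, p(61)=1121505, p(62)=1300156, p(63)=1505499, p(64)=1741630, p(65)=2012558, p(66)=2323520, p(67)=2679689, p(68)=3087735, p(69)=3554345, p(70)=4087968, p(71)=4697205, p(72)=5392783, p(73)=6185689, p(74)=7089500, p(75)=8118264, p(76)=9289091, p(77)=10619863, p(78)=12132164, p(79)=13848650, p(80)=15796476, p(81)=18004327, p(82)=20506255, p(83)=23338469, p(84)=26543660, p(85)=30167357, p(86)=34262962, p(87)=38887673, p(88)=44108109, p(89)=49995925, p(90)=56634173, p(91)=64112359, p(92)=72533807, p(93)=82010177, p(94)=92669720, p(95)=104651419, p(96)=118114304, p(97)=133230930, p(98)=150198136, p(99)=169229875, p(100)=190569292, p(101)=214481126, p(102)=241265379, p(103)=271248950, p(104)=304801365, p(105)=342325709, p(106)=384276336, p(107)=431149389, p(108)=483502844, p(109)=541946240, p(110)=607163746, p(111)=679903203, p(112)=761002156, p(113)=851376628, p(114)=952050665, p(115)=1064144451, p(116)=1188908248, p(117)=1327710076, p(118)=1482074143, p(119)=1653668665, p(120)=1844349560, p(121)=2056148051, p(122)=2291320912, p(123)=2552338241, p(124)=2841940500, p(125)=3163127352, p(126)=3519222692, p(127)=3913864295, p(128)=4351078600, p(129)=4835271870, p(130)=5371315400, p(131)=5964539504, p(132)=6620830889, p(133)=7346629512, p(134)=8149040695, p(135)=9035836076, p(136)=10015581680, p(137)=11097645016, p(138)=12292341831, p(139)=13610949895, p(140)=15065878135, p(141)=16670689208, p(142)=18440293320, p(143)=20390982757, p(144)=22540654445, p(145)=24908858009, p(146)=27517052599, p(147)=30388671978, p(148)=33549419497, p(149)=37027355200, p(150)=40853235313, p(151)=45060624582, p(152)=49686288421, p(153)=54770336324, p(154)=60356673280, p(155)=66493182097, p(156)=73232243759, p(157)=80630964769, p(158)=88751778802.
Final step: p(159) = p(158) + p(157) - p(154) - p(152) + p(147) + p(144) - p(137) - p(133) + p(124) + p(119) - p(108) - p(102) + p(89) + p(82) - p(67) - p(59) + p(42) + p(33) - p(14) - p(4)
= 88751778802 + 80630964769 - 60356673280 - 49686288421 + 30388671978 + 22540654445 - 11097645016 - 7346629512 + 2841940500 + 1653668665 - 483502844 - 241265379 + 49995925 + 20506255 - 2679689 - 831820 + 53174 + 10143 - 135 - 5
= 97662728555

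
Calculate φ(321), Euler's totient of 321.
212

321 = 3 × 107
φ(n) = n × ∏(1 - 1/p) for each prime p dividing n
φ(321) = 321 × (1 - 1/3) × (1 - 1/107) = 212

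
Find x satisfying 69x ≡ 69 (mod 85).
x ≡ 1 (mod 85)

gcd(69, 85) = 1, which divides 69, so solutions exist.
Find 69^(-1) mod 85 by the extended Euclidean algorithm:
85 = 1 × 69 + 16  ⟹  16 = (1)·85 + (-1)·69
69 = 4 × 16 + 5  ⟹  5 = (-4)·85 + (5)·69
16 = 3 × 5 + 1  ⟹  1 = (13)·85 + (-16)·69
So (-16)·69 ≡ 1 (mod 85), i.e. 69^(-1) ≡ -16 ≡ 69 (mod 85).
x ≡ 69 × 69 = 4761 ≡ 1 (mod 85).
Check: 69 × 1 = 69 ≡ 69 (mod 85).
Unique solution: x ≡ 1 (mod 85)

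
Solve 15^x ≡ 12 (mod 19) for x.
3

Baby-step giant-step with step n = ⌈√19⌉ = 5.
Baby steps 15^j mod 19 (j:value) for j=0..4: 0:1, 1:15, 2:16, 3:12, 4:9.
h = 12 is already in the table at j=3, so x = 3.
Check: 15^3 ≡ 12 (mod 19).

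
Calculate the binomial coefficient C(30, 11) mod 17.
10

Using Lucas' theorem:
Write n=30 and k=11 in base 17:
n in base 17: [1, 13]
k in base 17: [0, 11]
C(30,11) mod 17 = ∏ C(n_i, k_i) mod 17
Digit binomials (mod 17): C(1,0) = 1; C(13,11) = 78 ≡ 10
Product: 1 × 10 = 10 ≡ 10 (mod 17)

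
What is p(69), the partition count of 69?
3554345

p(n) counts ways to write n as a sum of positive integers (order ignored).
Euler's pentagonal recurrence: p(k) = p(k-1) + p(k-2) - p(k-5) - p(k-7) + p(k-12) + p(k-15) - ... (offsets j(3j∓1)/2, signs ++--, p(0)=1, p(<0)=0).
DP table for k = 0..68: p(0)=1, p(1)=1, p(2)=2, p(3)=3, p(4)=5, p(5)=7, p(6)=11, p(7)=15, p(8)=22, p(9)=30, p(10)=42, p(11)=56, p(12)=77, p(13)=101, p(14)=135, p(15)=176, p(16)=231, p(17)=297, p(18)=385, p(19)=490, p(20)=627, p(21)=792, p(22)=1002, p(23)=1255, p(24)=1575, p(25)=1958, p(26)=2436, p(27)=3010, p(28)=3718, p(29)=4565, p(30)=5604, p(31)=6842, p(32)=8349, p(33)=10143, p(34)=12310, p(35)=14883, p(36)=17977, p(37)=21637, p(38)=26015, p(39)=31185, p(40)=37338, p(41)=44583, p(42)=53174, p(43)=63261, p(44)=75175, p(45)=89134, p(46)=105558, p(47)=124754, p(48)=147273, p(49)=173525, p(50)=204226, p(51)=239943, p(52)=281589, p(53)=329931, p(54)=386155, p(55)=451276, p(56)=526823, p(57)=614154, p(58)=715220, p(59)=831820, p(60)=966467, p(61)=1121505, p(62)=1300156, p(63)=1505499, p(64)=1741630, p(65)=2012558, p(66)=2323520, p(67)=2679689, p(68)=3087735.
Final step: p(69) = p(68) + p(67) - p(64) - p(62) + p(57) + p(54) - p(47) - p(43) + p(34) + p(29) - p(18) - p(12)
= 3087735 + 2679689 - 1741630 - 1300156 + 614154 + 386155 - 124754 - 63261 + 12310 + 4565 - 385 - 77
= 3554345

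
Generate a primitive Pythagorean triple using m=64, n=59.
(615, 7552, 7577)

Euclid's formula: a = m² - n², b = 2mn, c = m² + n²
m = 64, n = 59
a = 64² - 59² = 4096 - 3481 = 615
b = 2 × 64 × 59 = 7552
c = 64² + 59² = 4096 + 3481 = 7577
Verification: 615² + 7552² = 378225 + 57032704 = 57410929 = 7577² ✓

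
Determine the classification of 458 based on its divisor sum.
deficient

Proper divisors of 458: sum = 1 + 2 + 229 = 232
Since 232 < 458, 458 is deficient.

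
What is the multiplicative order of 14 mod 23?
22

23 is prime, so ord(14) divides φ(23) = 22.
Divisors of 22: 1, 2, 11, 22.
Repeated squaring: 14^1 ≡ 14, 14^2 ≡ 12, 14^4 ≡ 6, 14^8 ≡ 13, 14^16 ≡ 8 (mod 23).
Test 14^d mod 23 for each divisor d in increasing order:
14^1 ≡ 14
14^2 ≡ 12
14^11 = 14^8·14^2·14^1 ≡ 22
14^22 = 14^16·14^4·14^2 ≡ 1  ← first divisor giving 1
The order is 22.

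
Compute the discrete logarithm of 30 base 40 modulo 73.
15

Baby-step giant-step with step n = ⌈√73⌉ = 9.
Baby steps 40^j mod 73 (j:value) for j=0..8: 0:1, 1:40, 2:67, 3:52, 4:36, 5:53, 6:3, 7:47, 8:55.
Giant-step multiplier: 40^(-9) ≡ 40^(72-9) = 40^63 ≡ 22 (mod 73).
Giant steps γ_i = 30·22^i mod 73: γ_0=30, γ_1=3 (in table at j=6).
x = i·n + j = 1·9 + 6 = 15.
Check: 40^15 ≡ 30 (mod 73).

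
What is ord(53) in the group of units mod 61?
20

61 is prime, so ord(53) divides φ(61) = 60.
Divisors of 60: 1, 2, 3, 4, 5, 6, 10, 12, 15, 20, 30, 60.
Repeated squaring: 53^1 ≡ 53, 53^2 ≡ 3, 53^4 ≡ 9, 53^8 ≡ 20, 53^16 ≡ 34, 53^32 ≡ 58 (mod 61).
Test 53^d mod 61 for each divisor d in increasing order:
53^1 ≡ 53
53^2 ≡ 3
53^3 = 53^2·53^1 ≡ 37
53^4 ≡ 9
53^5 = 53^4·53^1 ≡ 50
53^6 = 53^4·53^2 ≡ 27
53^10 = 53^8·53^2 ≡ 60
53^12 = 53^8·53^4 ≡ 58
53^15 = 53^8·53^4·53^2·53^1 ≡ 11
53^20 = 53^16·53^4 ≡ 1  ← first divisor giving 1
The order is 20.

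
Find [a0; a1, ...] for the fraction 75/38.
[1; 1, 37]

Euclidean algorithm steps:
75 = 1 × 38 + 37
38 = 1 × 37 + 1
37 = 37 × 1 + 0
Continued fraction: [1; 1, 37]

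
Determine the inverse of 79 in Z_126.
67

gcd(79, 126) = 1, so the inverse exists.
Extended Euclidean algorithm on (126, 79):
126 = 1 × 79 + 47  ⟹  47 = (1)·126 + (-1)·79
79 = 1 × 47 + 32  ⟹  32 = (-1)·126 + (2)·79
47 = 1 × 32 + 15  ⟹  15 = (2)·126 + (-3)·79
32 = 2 × 15 + 2  ⟹  2 = (-5)·126 + (8)·79
15 = 7 × 2 + 1  ⟹  1 = (37)·126 + (-59)·79
So (-59)·79 ≡ 1 (mod 126), i.e. 79^(-1) ≡ -59 ≡ 67 (mod 126).
Check: 79 × 67 = 5293 ≡ 1 (mod 126)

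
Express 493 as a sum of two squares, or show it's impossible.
3² + 22² (a=3, b=22)

Factorization: 493 = 17 × 29
By Fermat: n is sum of two squares iff every prime p ≡ 3 (mod 4) appears to even power.
All primes ≡ 3 (mod 4) appear to even power.
Search a = 0, 1, 2, … for 493 - a² a perfect square: first hit at a = 3: 493 - 9 = 484 = 22².
493 = 3² + 22² = 9 + 484 ✓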